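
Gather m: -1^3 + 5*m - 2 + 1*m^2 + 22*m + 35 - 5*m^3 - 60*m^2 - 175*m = -5*m^3 - 59*m^2 - 148*m + 32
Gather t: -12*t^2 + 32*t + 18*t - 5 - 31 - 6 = -12*t^2 + 50*t - 42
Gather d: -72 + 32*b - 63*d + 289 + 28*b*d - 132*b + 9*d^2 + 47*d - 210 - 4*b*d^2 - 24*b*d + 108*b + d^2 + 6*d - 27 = 8*b + d^2*(10 - 4*b) + d*(4*b - 10) - 20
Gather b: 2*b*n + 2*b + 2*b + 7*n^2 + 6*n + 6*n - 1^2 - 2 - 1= b*(2*n + 4) + 7*n^2 + 12*n - 4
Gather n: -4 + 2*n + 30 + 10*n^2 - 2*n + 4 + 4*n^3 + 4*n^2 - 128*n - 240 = 4*n^3 + 14*n^2 - 128*n - 210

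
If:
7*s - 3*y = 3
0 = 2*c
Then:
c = 0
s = 3*y/7 + 3/7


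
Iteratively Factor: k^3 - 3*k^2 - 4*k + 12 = (k - 3)*(k^2 - 4) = (k - 3)*(k - 2)*(k + 2)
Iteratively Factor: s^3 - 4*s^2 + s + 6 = (s + 1)*(s^2 - 5*s + 6) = (s - 2)*(s + 1)*(s - 3)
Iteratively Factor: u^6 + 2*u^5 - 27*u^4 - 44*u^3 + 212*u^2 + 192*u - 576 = (u - 2)*(u^5 + 4*u^4 - 19*u^3 - 82*u^2 + 48*u + 288) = (u - 2)^2*(u^4 + 6*u^3 - 7*u^2 - 96*u - 144) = (u - 2)^2*(u + 3)*(u^3 + 3*u^2 - 16*u - 48) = (u - 2)^2*(u + 3)^2*(u^2 - 16) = (u - 4)*(u - 2)^2*(u + 3)^2*(u + 4)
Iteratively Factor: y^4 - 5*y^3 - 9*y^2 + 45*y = (y - 5)*(y^3 - 9*y) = y*(y - 5)*(y^2 - 9) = y*(y - 5)*(y + 3)*(y - 3)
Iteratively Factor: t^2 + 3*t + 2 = (t + 2)*(t + 1)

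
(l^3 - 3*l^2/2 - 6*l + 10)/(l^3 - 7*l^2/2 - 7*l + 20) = (l - 2)/(l - 4)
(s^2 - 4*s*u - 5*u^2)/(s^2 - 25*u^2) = (s + u)/(s + 5*u)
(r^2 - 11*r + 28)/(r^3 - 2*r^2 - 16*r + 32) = (r - 7)/(r^2 + 2*r - 8)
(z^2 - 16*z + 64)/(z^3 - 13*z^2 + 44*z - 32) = (z - 8)/(z^2 - 5*z + 4)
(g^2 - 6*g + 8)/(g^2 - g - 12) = (g - 2)/(g + 3)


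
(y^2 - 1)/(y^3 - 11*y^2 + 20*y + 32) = (y - 1)/(y^2 - 12*y + 32)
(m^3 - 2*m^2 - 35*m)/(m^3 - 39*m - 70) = m/(m + 2)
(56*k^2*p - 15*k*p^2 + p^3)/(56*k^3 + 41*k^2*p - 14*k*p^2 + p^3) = p/(k + p)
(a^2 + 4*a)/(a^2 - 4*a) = (a + 4)/(a - 4)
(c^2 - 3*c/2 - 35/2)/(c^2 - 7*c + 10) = (c + 7/2)/(c - 2)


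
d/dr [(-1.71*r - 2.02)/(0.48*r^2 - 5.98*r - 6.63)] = (0.8208*r^2 + 1.9392*r - 0.742300000000002)/(0.2304*r^4 - 5.7408*r^3 + 29.3956*r^2 + 79.2948*r + 43.9569)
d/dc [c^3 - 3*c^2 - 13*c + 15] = 3*c^2 - 6*c - 13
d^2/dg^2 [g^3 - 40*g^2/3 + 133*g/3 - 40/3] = 6*g - 80/3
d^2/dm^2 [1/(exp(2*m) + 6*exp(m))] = 2*(4*(exp(m) + 3)^2 - (exp(m) + 6)*(2*exp(m) + 3))*exp(-m)/(exp(m) + 6)^3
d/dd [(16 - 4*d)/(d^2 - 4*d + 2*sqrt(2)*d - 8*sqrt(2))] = 4/(d^2 + 4*sqrt(2)*d + 8)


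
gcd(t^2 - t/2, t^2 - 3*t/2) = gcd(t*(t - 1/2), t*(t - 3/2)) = t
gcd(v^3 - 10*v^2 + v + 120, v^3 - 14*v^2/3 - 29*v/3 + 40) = v^2 - 2*v - 15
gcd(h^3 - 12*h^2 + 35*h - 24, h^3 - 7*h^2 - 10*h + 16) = h^2 - 9*h + 8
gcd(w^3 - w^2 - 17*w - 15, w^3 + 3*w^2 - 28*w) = 1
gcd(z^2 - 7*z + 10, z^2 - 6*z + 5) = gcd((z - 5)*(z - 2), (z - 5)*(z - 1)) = z - 5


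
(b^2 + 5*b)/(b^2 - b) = (b + 5)/(b - 1)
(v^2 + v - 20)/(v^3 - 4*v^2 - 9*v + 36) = (v + 5)/(v^2 - 9)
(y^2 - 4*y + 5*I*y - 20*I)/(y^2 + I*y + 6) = (y^2 + y*(-4 + 5*I) - 20*I)/(y^2 + I*y + 6)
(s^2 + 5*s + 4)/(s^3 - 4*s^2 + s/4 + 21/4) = 4*(s + 4)/(4*s^2 - 20*s + 21)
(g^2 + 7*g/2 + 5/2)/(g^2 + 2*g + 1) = (g + 5/2)/(g + 1)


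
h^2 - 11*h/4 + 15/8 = (h - 3/2)*(h - 5/4)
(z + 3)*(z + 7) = z^2 + 10*z + 21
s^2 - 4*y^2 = (s - 2*y)*(s + 2*y)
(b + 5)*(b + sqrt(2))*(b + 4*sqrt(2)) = b^3 + 5*b^2 + 5*sqrt(2)*b^2 + 8*b + 25*sqrt(2)*b + 40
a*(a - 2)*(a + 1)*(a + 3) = a^4 + 2*a^3 - 5*a^2 - 6*a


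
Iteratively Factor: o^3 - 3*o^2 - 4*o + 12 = (o - 3)*(o^2 - 4) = (o - 3)*(o + 2)*(o - 2)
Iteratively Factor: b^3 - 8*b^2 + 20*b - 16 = (b - 2)*(b^2 - 6*b + 8) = (b - 2)^2*(b - 4)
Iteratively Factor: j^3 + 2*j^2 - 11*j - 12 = (j - 3)*(j^2 + 5*j + 4) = (j - 3)*(j + 4)*(j + 1)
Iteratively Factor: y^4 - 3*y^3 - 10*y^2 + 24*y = (y)*(y^3 - 3*y^2 - 10*y + 24) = y*(y - 4)*(y^2 + y - 6) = y*(y - 4)*(y - 2)*(y + 3)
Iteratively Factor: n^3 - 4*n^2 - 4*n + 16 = (n - 2)*(n^2 - 2*n - 8) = (n - 2)*(n + 2)*(n - 4)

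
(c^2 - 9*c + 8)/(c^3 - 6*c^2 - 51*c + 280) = (c - 1)/(c^2 + 2*c - 35)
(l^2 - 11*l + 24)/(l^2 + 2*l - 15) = (l - 8)/(l + 5)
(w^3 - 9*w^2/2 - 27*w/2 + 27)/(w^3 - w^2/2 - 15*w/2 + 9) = (w - 6)/(w - 2)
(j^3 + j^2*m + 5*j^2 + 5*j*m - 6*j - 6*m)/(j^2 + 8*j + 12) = (j^2 + j*m - j - m)/(j + 2)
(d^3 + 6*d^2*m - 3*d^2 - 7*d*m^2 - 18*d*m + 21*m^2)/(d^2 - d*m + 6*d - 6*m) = (d^2 + 7*d*m - 3*d - 21*m)/(d + 6)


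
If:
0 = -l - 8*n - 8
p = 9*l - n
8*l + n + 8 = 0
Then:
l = -8/9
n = -8/9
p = -64/9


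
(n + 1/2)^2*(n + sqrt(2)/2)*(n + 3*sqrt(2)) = n^4 + n^3 + 7*sqrt(2)*n^3/2 + 13*n^2/4 + 7*sqrt(2)*n^2/2 + 7*sqrt(2)*n/8 + 3*n + 3/4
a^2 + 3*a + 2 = (a + 1)*(a + 2)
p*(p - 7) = p^2 - 7*p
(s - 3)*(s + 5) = s^2 + 2*s - 15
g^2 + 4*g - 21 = (g - 3)*(g + 7)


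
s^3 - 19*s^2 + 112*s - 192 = (s - 8)^2*(s - 3)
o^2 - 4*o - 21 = (o - 7)*(o + 3)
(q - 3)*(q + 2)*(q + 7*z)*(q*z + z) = q^4*z + 7*q^3*z^2 - 7*q^2*z - 49*q*z^2 - 6*q*z - 42*z^2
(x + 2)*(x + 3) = x^2 + 5*x + 6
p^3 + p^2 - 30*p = p*(p - 5)*(p + 6)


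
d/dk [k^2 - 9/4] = 2*k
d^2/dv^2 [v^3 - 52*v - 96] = 6*v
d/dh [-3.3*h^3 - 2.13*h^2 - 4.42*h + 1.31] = -9.9*h^2 - 4.26*h - 4.42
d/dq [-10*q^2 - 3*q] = -20*q - 3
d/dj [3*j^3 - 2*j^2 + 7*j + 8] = 9*j^2 - 4*j + 7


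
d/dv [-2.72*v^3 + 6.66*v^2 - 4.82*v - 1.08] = -8.16*v^2 + 13.32*v - 4.82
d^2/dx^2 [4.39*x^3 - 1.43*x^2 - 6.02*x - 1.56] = 26.34*x - 2.86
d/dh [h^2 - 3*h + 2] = 2*h - 3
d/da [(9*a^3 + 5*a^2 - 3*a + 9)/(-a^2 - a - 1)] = (-9*a^4 - 18*a^3 - 35*a^2 + 8*a + 12)/(a^4 + 2*a^3 + 3*a^2 + 2*a + 1)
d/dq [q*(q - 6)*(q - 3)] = 3*q^2 - 18*q + 18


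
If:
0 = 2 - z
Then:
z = 2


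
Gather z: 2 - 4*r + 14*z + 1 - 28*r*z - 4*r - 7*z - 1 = -8*r + z*(7 - 28*r) + 2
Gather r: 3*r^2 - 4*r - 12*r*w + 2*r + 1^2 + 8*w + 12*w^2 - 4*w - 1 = 3*r^2 + r*(-12*w - 2) + 12*w^2 + 4*w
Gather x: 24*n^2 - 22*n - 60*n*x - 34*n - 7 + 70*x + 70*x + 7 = 24*n^2 - 56*n + x*(140 - 60*n)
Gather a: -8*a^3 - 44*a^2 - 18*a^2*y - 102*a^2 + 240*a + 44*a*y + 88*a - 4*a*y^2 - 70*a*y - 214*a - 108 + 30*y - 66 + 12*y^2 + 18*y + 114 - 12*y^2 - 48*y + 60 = -8*a^3 + a^2*(-18*y - 146) + a*(-4*y^2 - 26*y + 114)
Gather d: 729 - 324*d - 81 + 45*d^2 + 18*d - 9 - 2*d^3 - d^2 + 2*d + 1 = -2*d^3 + 44*d^2 - 304*d + 640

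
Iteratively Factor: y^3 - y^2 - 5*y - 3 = (y - 3)*(y^2 + 2*y + 1) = (y - 3)*(y + 1)*(y + 1)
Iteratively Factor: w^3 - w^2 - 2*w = (w - 2)*(w^2 + w) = (w - 2)*(w + 1)*(w)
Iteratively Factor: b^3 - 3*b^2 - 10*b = (b - 5)*(b^2 + 2*b) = b*(b - 5)*(b + 2)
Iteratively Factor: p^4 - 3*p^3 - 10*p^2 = (p)*(p^3 - 3*p^2 - 10*p) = p*(p - 5)*(p^2 + 2*p) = p*(p - 5)*(p + 2)*(p)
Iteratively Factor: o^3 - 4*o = (o - 2)*(o^2 + 2*o) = (o - 2)*(o + 2)*(o)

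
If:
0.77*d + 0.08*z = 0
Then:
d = -0.103896103896104*z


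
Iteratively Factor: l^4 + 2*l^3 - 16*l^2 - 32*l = (l - 4)*(l^3 + 6*l^2 + 8*l) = l*(l - 4)*(l^2 + 6*l + 8) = l*(l - 4)*(l + 2)*(l + 4)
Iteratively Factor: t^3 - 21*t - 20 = (t + 1)*(t^2 - t - 20) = (t + 1)*(t + 4)*(t - 5)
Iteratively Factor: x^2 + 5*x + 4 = (x + 4)*(x + 1)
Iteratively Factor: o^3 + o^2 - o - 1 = (o - 1)*(o^2 + 2*o + 1) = (o - 1)*(o + 1)*(o + 1)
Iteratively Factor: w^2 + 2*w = (w)*(w + 2)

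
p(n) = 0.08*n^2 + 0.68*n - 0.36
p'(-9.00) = -0.76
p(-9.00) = 0.00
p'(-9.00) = -0.76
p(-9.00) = 0.00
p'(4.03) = 1.32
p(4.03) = 3.68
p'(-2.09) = 0.35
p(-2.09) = -1.43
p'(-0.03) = 0.68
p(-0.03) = -0.38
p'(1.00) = 0.84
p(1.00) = 0.40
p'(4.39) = 1.38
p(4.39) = 4.17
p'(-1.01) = 0.52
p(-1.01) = -0.97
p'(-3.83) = 0.07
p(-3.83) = -1.79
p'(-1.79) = 0.39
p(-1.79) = -1.32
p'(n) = 0.16*n + 0.68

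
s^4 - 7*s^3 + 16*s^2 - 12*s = s*(s - 3)*(s - 2)^2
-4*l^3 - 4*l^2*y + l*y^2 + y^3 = (-2*l + y)*(l + y)*(2*l + y)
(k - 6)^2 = k^2 - 12*k + 36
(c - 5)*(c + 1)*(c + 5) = c^3 + c^2 - 25*c - 25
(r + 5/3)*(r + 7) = r^2 + 26*r/3 + 35/3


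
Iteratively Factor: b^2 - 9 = (b - 3)*(b + 3)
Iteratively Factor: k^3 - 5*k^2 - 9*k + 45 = (k - 3)*(k^2 - 2*k - 15) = (k - 3)*(k + 3)*(k - 5)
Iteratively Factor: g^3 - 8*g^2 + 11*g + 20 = (g + 1)*(g^2 - 9*g + 20) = (g - 4)*(g + 1)*(g - 5)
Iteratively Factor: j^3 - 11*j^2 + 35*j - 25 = (j - 1)*(j^2 - 10*j + 25) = (j - 5)*(j - 1)*(j - 5)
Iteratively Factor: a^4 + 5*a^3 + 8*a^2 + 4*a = (a)*(a^3 + 5*a^2 + 8*a + 4) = a*(a + 2)*(a^2 + 3*a + 2) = a*(a + 2)^2*(a + 1)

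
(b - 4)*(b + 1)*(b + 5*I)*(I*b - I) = I*b^4 - 5*b^3 - 4*I*b^3 + 20*b^2 - I*b^2 + 5*b + 4*I*b - 20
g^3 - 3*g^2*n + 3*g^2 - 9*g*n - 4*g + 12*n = (g - 1)*(g + 4)*(g - 3*n)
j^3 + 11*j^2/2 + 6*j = j*(j + 3/2)*(j + 4)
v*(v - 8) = v^2 - 8*v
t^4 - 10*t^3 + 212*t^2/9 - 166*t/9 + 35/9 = (t - 7)*(t - 5/3)*(t - 1)*(t - 1/3)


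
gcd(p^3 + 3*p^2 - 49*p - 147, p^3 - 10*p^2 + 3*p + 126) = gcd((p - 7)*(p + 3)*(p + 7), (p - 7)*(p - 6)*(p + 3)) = p^2 - 4*p - 21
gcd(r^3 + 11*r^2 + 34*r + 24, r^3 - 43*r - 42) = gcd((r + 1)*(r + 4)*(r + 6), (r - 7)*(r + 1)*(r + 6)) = r^2 + 7*r + 6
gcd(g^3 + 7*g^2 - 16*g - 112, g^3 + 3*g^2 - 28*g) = g^2 + 3*g - 28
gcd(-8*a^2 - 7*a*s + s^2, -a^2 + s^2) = a + s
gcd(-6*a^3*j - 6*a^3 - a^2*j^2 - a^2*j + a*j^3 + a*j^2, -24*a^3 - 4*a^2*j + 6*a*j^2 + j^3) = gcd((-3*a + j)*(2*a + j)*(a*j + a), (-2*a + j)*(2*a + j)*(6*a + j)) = 2*a + j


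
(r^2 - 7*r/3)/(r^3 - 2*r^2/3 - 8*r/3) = (7 - 3*r)/(-3*r^2 + 2*r + 8)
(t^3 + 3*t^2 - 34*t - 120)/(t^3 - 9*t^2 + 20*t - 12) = (t^2 + 9*t + 20)/(t^2 - 3*t + 2)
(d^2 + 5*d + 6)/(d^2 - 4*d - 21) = (d + 2)/(d - 7)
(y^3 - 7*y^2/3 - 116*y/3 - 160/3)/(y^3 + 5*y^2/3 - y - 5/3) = (y^2 - 4*y - 32)/(y^2 - 1)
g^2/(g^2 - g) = g/(g - 1)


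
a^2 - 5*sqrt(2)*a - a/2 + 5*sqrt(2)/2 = (a - 1/2)*(a - 5*sqrt(2))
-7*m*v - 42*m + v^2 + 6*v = (-7*m + v)*(v + 6)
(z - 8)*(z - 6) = z^2 - 14*z + 48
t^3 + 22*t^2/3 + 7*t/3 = t*(t + 1/3)*(t + 7)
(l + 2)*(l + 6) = l^2 + 8*l + 12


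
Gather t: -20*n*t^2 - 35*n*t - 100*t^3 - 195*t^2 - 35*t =-100*t^3 + t^2*(-20*n - 195) + t*(-35*n - 35)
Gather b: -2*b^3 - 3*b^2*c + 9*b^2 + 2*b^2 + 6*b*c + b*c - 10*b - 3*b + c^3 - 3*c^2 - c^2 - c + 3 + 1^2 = -2*b^3 + b^2*(11 - 3*c) + b*(7*c - 13) + c^3 - 4*c^2 - c + 4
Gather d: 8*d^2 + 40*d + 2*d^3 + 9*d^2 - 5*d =2*d^3 + 17*d^2 + 35*d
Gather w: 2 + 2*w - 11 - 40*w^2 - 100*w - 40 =-40*w^2 - 98*w - 49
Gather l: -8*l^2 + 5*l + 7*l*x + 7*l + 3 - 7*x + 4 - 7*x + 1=-8*l^2 + l*(7*x + 12) - 14*x + 8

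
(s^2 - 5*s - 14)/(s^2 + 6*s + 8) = (s - 7)/(s + 4)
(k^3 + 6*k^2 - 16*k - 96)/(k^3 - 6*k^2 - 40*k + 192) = (k + 4)/(k - 8)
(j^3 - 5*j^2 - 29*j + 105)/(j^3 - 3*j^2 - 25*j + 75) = (j - 7)/(j - 5)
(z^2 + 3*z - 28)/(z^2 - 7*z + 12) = (z + 7)/(z - 3)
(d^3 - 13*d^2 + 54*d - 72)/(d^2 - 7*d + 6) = (d^2 - 7*d + 12)/(d - 1)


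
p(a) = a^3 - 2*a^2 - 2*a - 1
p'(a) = 3*a^2 - 4*a - 2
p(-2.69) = -29.56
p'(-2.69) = 30.47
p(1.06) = -4.18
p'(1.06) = -2.87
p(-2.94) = -37.82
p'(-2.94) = 35.69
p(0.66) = -2.90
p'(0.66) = -3.33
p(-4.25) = -105.39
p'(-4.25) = 69.19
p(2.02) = -4.96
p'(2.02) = 2.16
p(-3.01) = -40.37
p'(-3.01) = 37.22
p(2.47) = -3.07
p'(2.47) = 6.42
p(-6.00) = -277.00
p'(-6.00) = 130.00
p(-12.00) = -1993.00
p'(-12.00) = 478.00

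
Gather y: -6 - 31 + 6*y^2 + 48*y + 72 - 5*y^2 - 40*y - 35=y^2 + 8*y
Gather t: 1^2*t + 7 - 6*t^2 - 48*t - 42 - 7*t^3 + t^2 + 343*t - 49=-7*t^3 - 5*t^2 + 296*t - 84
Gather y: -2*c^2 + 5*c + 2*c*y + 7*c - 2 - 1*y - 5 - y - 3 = -2*c^2 + 12*c + y*(2*c - 2) - 10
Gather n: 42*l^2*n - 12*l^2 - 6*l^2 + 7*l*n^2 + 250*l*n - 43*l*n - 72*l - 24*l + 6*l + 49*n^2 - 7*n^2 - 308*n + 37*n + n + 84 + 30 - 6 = -18*l^2 - 90*l + n^2*(7*l + 42) + n*(42*l^2 + 207*l - 270) + 108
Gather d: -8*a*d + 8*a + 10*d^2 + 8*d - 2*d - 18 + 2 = 8*a + 10*d^2 + d*(6 - 8*a) - 16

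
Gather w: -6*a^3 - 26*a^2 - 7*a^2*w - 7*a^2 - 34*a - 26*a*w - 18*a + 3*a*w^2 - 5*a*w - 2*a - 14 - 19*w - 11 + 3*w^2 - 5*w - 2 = -6*a^3 - 33*a^2 - 54*a + w^2*(3*a + 3) + w*(-7*a^2 - 31*a - 24) - 27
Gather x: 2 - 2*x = 2 - 2*x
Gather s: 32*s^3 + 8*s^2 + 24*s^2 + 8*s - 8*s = 32*s^3 + 32*s^2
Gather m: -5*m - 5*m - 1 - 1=-10*m - 2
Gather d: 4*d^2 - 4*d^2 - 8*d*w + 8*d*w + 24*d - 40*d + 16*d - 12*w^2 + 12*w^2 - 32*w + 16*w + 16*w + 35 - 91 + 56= 0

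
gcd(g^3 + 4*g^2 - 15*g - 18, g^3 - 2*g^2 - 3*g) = g^2 - 2*g - 3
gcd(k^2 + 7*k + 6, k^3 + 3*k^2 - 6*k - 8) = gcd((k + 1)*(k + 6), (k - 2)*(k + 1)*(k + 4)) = k + 1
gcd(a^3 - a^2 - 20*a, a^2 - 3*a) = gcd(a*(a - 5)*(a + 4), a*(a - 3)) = a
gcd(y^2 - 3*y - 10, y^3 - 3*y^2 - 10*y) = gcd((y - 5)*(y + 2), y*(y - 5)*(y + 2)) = y^2 - 3*y - 10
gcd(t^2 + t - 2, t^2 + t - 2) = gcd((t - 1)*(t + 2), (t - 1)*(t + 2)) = t^2 + t - 2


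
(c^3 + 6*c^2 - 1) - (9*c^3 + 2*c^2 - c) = -8*c^3 + 4*c^2 + c - 1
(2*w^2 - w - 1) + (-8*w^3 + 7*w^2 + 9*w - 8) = -8*w^3 + 9*w^2 + 8*w - 9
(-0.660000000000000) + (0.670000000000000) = 0.0100000000000000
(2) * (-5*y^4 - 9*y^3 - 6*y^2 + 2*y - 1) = -10*y^4 - 18*y^3 - 12*y^2 + 4*y - 2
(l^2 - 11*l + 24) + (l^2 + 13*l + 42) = 2*l^2 + 2*l + 66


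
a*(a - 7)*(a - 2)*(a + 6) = a^4 - 3*a^3 - 40*a^2 + 84*a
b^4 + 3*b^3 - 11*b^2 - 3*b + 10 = (b - 2)*(b - 1)*(b + 1)*(b + 5)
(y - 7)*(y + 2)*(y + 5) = y^3 - 39*y - 70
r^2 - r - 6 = (r - 3)*(r + 2)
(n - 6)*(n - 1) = n^2 - 7*n + 6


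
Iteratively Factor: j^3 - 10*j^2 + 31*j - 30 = (j - 2)*(j^2 - 8*j + 15) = (j - 3)*(j - 2)*(j - 5)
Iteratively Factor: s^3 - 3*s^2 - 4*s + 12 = (s - 3)*(s^2 - 4) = (s - 3)*(s - 2)*(s + 2)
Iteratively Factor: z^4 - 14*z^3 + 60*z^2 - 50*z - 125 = (z - 5)*(z^3 - 9*z^2 + 15*z + 25) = (z - 5)*(z + 1)*(z^2 - 10*z + 25) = (z - 5)^2*(z + 1)*(z - 5)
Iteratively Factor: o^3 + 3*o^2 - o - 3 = (o - 1)*(o^2 + 4*o + 3) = (o - 1)*(o + 3)*(o + 1)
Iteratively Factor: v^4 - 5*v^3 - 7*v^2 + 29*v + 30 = (v + 2)*(v^3 - 7*v^2 + 7*v + 15) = (v - 3)*(v + 2)*(v^2 - 4*v - 5) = (v - 5)*(v - 3)*(v + 2)*(v + 1)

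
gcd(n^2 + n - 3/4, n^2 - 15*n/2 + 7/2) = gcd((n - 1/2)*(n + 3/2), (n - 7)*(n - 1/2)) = n - 1/2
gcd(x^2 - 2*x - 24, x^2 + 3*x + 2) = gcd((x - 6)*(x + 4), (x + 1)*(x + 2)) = 1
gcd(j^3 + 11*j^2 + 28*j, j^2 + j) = j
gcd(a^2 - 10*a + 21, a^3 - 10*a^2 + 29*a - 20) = 1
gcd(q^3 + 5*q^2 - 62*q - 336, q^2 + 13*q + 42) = q^2 + 13*q + 42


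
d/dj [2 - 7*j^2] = -14*j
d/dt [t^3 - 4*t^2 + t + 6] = 3*t^2 - 8*t + 1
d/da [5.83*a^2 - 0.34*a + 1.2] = 11.66*a - 0.34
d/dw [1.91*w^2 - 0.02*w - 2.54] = 3.82*w - 0.02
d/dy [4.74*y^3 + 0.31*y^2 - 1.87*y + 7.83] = 14.22*y^2 + 0.62*y - 1.87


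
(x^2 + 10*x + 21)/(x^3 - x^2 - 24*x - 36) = (x + 7)/(x^2 - 4*x - 12)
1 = 1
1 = 1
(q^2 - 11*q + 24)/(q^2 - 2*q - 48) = (q - 3)/(q + 6)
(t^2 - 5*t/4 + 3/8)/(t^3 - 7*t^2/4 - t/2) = (-8*t^2 + 10*t - 3)/(2*t*(-4*t^2 + 7*t + 2))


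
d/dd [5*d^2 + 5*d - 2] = 10*d + 5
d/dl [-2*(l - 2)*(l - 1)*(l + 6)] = -6*l^2 - 12*l + 32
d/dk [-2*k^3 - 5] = -6*k^2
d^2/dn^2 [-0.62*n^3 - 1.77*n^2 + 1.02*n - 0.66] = -3.72*n - 3.54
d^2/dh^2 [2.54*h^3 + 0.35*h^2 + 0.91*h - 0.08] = 15.24*h + 0.7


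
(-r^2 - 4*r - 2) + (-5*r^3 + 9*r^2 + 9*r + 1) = -5*r^3 + 8*r^2 + 5*r - 1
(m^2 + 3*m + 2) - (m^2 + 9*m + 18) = -6*m - 16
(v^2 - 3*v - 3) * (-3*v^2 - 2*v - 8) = -3*v^4 + 7*v^3 + 7*v^2 + 30*v + 24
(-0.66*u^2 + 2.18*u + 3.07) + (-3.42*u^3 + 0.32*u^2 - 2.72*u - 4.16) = -3.42*u^3 - 0.34*u^2 - 0.54*u - 1.09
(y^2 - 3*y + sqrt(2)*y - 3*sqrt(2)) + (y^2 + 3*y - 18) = 2*y^2 + sqrt(2)*y - 18 - 3*sqrt(2)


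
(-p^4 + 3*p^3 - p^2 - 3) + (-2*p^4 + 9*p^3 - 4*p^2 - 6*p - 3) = -3*p^4 + 12*p^3 - 5*p^2 - 6*p - 6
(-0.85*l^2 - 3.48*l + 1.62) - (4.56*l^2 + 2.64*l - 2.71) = -5.41*l^2 - 6.12*l + 4.33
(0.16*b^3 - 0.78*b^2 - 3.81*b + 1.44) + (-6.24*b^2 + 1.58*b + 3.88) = 0.16*b^3 - 7.02*b^2 - 2.23*b + 5.32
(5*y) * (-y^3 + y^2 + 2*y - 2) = -5*y^4 + 5*y^3 + 10*y^2 - 10*y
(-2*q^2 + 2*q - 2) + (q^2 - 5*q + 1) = -q^2 - 3*q - 1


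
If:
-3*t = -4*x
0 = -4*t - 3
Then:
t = -3/4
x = -9/16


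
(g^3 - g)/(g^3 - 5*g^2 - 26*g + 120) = (g^3 - g)/(g^3 - 5*g^2 - 26*g + 120)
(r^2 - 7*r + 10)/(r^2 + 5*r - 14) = (r - 5)/(r + 7)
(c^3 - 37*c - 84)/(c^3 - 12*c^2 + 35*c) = (c^2 + 7*c + 12)/(c*(c - 5))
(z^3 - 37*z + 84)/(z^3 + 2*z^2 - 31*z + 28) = (z - 3)/(z - 1)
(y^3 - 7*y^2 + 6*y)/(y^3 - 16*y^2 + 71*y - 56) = y*(y - 6)/(y^2 - 15*y + 56)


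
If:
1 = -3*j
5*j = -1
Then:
No Solution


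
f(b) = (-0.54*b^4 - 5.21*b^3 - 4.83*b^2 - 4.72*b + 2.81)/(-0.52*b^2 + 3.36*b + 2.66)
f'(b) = (1.04*b - 3.36)*(-0.54*b^4 - 5.21*b^3 - 4.83*b^2 - 4.72*b + 2.81)/(-0.52*b^2 + 3.36*b + 2.66)^2 + (-2.16*b^3 - 15.63*b^2 - 9.66*b - 4.72)/(-0.52*b^2 + 3.36*b + 2.66) = (0.5616*b^5 - 2.734*b^4 - 40.7568*b^3 - 60.259*b^2 - 22.7732*b - 21.9968)/(0.2704*b^4 - 3.4944*b^3 + 8.5232*b^2 + 17.8752*b + 7.0756)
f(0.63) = -0.76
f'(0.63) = -3.39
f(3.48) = -46.04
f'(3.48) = -41.04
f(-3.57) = -6.73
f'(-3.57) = 1.48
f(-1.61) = -3.91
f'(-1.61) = 0.25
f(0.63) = -0.76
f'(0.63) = -3.39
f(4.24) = -89.40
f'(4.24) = -77.42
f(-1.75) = -3.98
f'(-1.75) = 0.73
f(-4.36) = -7.69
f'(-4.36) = 0.91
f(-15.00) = 65.36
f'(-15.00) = -16.23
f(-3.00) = -5.82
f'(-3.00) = 1.68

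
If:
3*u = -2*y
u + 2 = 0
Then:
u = -2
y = 3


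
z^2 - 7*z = z*(z - 7)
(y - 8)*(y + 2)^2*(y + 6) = y^4 + 2*y^3 - 52*y^2 - 200*y - 192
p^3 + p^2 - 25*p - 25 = (p - 5)*(p + 1)*(p + 5)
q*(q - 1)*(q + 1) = q^3 - q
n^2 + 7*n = n*(n + 7)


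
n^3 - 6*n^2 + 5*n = n*(n - 5)*(n - 1)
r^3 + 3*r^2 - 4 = (r - 1)*(r + 2)^2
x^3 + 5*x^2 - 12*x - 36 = (x - 3)*(x + 2)*(x + 6)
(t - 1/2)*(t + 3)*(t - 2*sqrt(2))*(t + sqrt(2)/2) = t^4 - 3*sqrt(2)*t^3/2 + 5*t^3/2 - 15*sqrt(2)*t^2/4 - 7*t^2/2 - 5*t + 9*sqrt(2)*t/4 + 3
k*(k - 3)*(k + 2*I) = k^3 - 3*k^2 + 2*I*k^2 - 6*I*k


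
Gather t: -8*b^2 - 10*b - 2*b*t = -8*b^2 - 2*b*t - 10*b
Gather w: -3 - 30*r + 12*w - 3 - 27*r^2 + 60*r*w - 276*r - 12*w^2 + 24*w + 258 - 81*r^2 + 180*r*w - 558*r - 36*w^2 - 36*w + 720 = -108*r^2 + 240*r*w - 864*r - 48*w^2 + 972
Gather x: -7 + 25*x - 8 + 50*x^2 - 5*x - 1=50*x^2 + 20*x - 16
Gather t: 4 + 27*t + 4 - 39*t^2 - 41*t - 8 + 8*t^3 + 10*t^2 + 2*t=8*t^3 - 29*t^2 - 12*t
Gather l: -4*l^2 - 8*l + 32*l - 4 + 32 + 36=-4*l^2 + 24*l + 64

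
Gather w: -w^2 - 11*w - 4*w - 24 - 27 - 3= -w^2 - 15*w - 54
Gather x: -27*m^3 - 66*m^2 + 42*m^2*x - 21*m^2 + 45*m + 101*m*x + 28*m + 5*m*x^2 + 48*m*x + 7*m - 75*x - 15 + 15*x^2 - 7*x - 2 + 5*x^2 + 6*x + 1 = -27*m^3 - 87*m^2 + 80*m + x^2*(5*m + 20) + x*(42*m^2 + 149*m - 76) - 16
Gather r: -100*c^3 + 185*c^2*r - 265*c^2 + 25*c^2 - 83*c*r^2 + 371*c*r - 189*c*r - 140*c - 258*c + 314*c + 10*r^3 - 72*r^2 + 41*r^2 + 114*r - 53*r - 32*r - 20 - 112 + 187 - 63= -100*c^3 - 240*c^2 - 84*c + 10*r^3 + r^2*(-83*c - 31) + r*(185*c^2 + 182*c + 29) - 8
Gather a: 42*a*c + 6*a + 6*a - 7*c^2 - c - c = a*(42*c + 12) - 7*c^2 - 2*c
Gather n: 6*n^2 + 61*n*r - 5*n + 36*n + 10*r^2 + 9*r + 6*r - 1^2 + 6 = 6*n^2 + n*(61*r + 31) + 10*r^2 + 15*r + 5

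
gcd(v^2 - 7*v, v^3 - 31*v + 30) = 1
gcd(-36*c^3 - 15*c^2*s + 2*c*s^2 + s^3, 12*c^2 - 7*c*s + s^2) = -4*c + s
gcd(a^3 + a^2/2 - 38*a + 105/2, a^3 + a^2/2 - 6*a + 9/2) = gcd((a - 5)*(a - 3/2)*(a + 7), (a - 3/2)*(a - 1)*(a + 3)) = a - 3/2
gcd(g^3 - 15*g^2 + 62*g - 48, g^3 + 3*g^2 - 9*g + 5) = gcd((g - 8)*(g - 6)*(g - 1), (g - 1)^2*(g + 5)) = g - 1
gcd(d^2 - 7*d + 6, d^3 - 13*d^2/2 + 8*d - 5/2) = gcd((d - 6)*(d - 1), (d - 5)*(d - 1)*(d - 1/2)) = d - 1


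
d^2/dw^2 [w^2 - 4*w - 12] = 2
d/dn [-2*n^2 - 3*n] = -4*n - 3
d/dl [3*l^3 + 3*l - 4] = 9*l^2 + 3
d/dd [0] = 0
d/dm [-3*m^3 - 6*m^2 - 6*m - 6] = -9*m^2 - 12*m - 6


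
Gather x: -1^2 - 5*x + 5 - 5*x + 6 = 10 - 10*x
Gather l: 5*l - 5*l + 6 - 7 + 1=0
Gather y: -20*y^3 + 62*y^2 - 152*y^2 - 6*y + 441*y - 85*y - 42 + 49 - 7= -20*y^3 - 90*y^2 + 350*y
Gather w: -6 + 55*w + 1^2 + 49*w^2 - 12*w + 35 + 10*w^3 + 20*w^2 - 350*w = 10*w^3 + 69*w^2 - 307*w + 30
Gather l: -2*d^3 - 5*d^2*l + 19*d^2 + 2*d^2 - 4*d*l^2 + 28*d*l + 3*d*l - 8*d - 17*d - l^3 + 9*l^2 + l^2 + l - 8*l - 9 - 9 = -2*d^3 + 21*d^2 - 25*d - l^3 + l^2*(10 - 4*d) + l*(-5*d^2 + 31*d - 7) - 18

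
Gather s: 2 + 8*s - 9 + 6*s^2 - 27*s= 6*s^2 - 19*s - 7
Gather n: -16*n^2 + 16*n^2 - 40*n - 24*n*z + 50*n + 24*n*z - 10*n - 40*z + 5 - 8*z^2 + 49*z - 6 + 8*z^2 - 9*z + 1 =0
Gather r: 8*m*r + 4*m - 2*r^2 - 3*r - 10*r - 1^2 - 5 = 4*m - 2*r^2 + r*(8*m - 13) - 6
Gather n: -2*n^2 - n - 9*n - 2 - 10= -2*n^2 - 10*n - 12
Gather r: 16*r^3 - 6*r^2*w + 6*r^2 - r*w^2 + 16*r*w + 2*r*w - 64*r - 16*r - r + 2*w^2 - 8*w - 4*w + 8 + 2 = 16*r^3 + r^2*(6 - 6*w) + r*(-w^2 + 18*w - 81) + 2*w^2 - 12*w + 10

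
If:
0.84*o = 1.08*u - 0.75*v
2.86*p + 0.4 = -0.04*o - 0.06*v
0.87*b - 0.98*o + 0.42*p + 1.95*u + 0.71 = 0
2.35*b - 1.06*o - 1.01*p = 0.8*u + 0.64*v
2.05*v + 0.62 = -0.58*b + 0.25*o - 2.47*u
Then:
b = -0.79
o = -1.46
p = -0.13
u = -0.72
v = 0.61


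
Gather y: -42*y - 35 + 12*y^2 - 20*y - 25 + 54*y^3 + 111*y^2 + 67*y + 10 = 54*y^3 + 123*y^2 + 5*y - 50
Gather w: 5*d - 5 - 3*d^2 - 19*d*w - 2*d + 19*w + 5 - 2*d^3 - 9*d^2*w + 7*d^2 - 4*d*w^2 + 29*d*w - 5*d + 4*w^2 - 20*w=-2*d^3 + 4*d^2 - 2*d + w^2*(4 - 4*d) + w*(-9*d^2 + 10*d - 1)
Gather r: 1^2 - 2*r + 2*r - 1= 0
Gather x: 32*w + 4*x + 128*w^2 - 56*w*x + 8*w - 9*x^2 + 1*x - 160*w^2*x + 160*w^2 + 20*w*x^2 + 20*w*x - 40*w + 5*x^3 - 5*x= 288*w^2 + 5*x^3 + x^2*(20*w - 9) + x*(-160*w^2 - 36*w)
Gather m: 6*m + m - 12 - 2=7*m - 14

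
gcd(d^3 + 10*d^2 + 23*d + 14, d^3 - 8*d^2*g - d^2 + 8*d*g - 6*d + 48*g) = d + 2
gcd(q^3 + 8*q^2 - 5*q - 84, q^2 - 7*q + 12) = q - 3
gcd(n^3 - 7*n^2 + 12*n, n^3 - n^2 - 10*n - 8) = n - 4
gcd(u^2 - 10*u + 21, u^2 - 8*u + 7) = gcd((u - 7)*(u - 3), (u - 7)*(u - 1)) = u - 7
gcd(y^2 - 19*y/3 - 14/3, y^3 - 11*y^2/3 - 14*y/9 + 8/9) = y + 2/3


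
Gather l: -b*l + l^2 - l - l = l^2 + l*(-b - 2)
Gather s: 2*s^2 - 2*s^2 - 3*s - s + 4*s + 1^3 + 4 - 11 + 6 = 0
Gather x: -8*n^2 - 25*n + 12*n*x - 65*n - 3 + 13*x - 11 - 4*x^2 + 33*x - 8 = -8*n^2 - 90*n - 4*x^2 + x*(12*n + 46) - 22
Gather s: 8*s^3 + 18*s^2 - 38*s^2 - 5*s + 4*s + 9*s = 8*s^3 - 20*s^2 + 8*s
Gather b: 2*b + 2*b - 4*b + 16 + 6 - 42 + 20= 0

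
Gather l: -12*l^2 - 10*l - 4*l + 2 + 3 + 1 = -12*l^2 - 14*l + 6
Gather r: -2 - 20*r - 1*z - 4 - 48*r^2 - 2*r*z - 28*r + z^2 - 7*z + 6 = -48*r^2 + r*(-2*z - 48) + z^2 - 8*z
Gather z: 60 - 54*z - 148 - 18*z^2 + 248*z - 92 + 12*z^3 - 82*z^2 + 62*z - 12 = 12*z^3 - 100*z^2 + 256*z - 192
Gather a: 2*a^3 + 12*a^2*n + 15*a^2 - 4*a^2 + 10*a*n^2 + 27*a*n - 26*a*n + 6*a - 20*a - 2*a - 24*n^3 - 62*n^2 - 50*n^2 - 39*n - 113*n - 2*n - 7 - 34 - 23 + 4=2*a^3 + a^2*(12*n + 11) + a*(10*n^2 + n - 16) - 24*n^3 - 112*n^2 - 154*n - 60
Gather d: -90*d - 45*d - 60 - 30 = -135*d - 90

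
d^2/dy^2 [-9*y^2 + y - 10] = -18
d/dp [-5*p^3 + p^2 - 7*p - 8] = -15*p^2 + 2*p - 7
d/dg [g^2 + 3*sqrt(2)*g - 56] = 2*g + 3*sqrt(2)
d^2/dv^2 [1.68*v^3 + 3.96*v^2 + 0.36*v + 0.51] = 10.08*v + 7.92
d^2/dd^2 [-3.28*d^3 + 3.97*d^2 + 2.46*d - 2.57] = 7.94 - 19.68*d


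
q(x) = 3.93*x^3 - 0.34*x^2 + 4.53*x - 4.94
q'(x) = 11.79*x^2 - 0.68*x + 4.53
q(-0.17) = -5.74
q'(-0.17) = 4.99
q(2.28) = 50.20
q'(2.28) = 64.27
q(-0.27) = -6.27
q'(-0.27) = 5.57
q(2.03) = 35.73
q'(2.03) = 51.74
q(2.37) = 56.20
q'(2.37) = 69.14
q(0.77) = 0.14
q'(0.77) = 11.00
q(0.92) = 2.00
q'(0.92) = 13.88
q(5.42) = 635.36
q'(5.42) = 347.19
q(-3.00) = -127.70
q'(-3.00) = 112.68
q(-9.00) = -2938.22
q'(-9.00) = 965.64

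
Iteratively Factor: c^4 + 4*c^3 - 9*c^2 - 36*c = (c + 3)*(c^3 + c^2 - 12*c) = c*(c + 3)*(c^2 + c - 12) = c*(c + 3)*(c + 4)*(c - 3)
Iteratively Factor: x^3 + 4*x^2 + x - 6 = (x - 1)*(x^2 + 5*x + 6) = (x - 1)*(x + 2)*(x + 3)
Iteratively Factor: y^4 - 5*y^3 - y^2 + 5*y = (y - 1)*(y^3 - 4*y^2 - 5*y) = (y - 5)*(y - 1)*(y^2 + y) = y*(y - 5)*(y - 1)*(y + 1)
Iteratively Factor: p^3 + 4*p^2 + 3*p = (p + 3)*(p^2 + p) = p*(p + 3)*(p + 1)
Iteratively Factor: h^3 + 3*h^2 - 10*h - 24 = (h + 2)*(h^2 + h - 12) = (h - 3)*(h + 2)*(h + 4)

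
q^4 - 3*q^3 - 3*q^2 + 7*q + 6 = (q - 3)*(q - 2)*(q + 1)^2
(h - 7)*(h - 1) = h^2 - 8*h + 7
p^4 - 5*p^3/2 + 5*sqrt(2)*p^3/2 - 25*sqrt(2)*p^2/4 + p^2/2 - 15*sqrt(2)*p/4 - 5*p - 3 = (p - 3)*(p + 1/2)*(p + sqrt(2)/2)*(p + 2*sqrt(2))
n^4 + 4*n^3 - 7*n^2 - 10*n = n*(n - 2)*(n + 1)*(n + 5)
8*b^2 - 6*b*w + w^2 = (-4*b + w)*(-2*b + w)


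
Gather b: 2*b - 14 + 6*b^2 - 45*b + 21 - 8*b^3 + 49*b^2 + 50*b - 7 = -8*b^3 + 55*b^2 + 7*b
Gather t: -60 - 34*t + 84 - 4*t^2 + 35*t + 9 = -4*t^2 + t + 33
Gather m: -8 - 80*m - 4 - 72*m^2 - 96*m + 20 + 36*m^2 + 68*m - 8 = -36*m^2 - 108*m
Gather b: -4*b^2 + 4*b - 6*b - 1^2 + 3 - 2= -4*b^2 - 2*b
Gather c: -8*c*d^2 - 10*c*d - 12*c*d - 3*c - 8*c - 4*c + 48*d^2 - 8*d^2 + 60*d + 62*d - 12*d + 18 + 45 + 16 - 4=c*(-8*d^2 - 22*d - 15) + 40*d^2 + 110*d + 75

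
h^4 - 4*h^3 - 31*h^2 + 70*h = h*(h - 7)*(h - 2)*(h + 5)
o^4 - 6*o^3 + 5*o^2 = o^2*(o - 5)*(o - 1)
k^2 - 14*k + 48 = (k - 8)*(k - 6)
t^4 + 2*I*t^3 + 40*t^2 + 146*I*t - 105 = (t - 7*I)*(t + I)*(t + 3*I)*(t + 5*I)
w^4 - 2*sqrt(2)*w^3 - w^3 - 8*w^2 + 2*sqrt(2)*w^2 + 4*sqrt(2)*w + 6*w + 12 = (w - 2)*(w + 1)*(w - 3*sqrt(2))*(w + sqrt(2))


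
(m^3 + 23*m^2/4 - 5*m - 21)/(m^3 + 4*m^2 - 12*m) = (m + 7/4)/m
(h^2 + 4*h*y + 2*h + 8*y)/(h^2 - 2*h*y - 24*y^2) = (-h - 2)/(-h + 6*y)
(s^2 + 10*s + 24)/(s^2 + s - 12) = (s + 6)/(s - 3)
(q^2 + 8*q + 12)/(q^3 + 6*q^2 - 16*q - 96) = (q + 2)/(q^2 - 16)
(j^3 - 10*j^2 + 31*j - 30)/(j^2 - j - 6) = (j^2 - 7*j + 10)/(j + 2)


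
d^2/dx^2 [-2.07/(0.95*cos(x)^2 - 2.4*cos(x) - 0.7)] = (-7.4727*(1 - cos(x)^2)^2 + 14.1588*cos(x)^3 - 21.16575*cos(x)^2 - 24.84*cos(x) + 34.0722)/(-0.95*cos(x)^2 + 2.4*cos(x) + 0.7)^3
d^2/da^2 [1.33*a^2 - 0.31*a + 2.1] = 2.66000000000000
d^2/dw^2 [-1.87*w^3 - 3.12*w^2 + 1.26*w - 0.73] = -11.22*w - 6.24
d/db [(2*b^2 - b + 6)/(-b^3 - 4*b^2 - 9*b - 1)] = (2*b^4 - 2*b^3 - 4*b^2 + 44*b + 55)/(b^6 + 8*b^5 + 34*b^4 + 74*b^3 + 89*b^2 + 18*b + 1)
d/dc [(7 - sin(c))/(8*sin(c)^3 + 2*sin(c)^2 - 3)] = (16*sin(c)^3 - 166*sin(c)^2 - 28*sin(c) + 3)*cos(c)/(8*sin(c)^3 + 2*sin(c)^2 - 3)^2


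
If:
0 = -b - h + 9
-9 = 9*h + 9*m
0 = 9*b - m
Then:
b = -5/4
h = 41/4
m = -45/4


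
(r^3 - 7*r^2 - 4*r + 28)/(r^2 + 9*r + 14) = (r^2 - 9*r + 14)/(r + 7)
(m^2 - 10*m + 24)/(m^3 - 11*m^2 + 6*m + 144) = (m - 4)/(m^2 - 5*m - 24)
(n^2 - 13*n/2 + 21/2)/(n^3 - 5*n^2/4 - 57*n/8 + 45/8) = 4*(2*n - 7)/(8*n^2 + 14*n - 15)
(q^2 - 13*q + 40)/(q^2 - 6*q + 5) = (q - 8)/(q - 1)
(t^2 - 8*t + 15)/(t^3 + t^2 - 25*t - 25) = (t - 3)/(t^2 + 6*t + 5)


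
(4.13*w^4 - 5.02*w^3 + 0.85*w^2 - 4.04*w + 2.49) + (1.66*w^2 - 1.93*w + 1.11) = 4.13*w^4 - 5.02*w^3 + 2.51*w^2 - 5.97*w + 3.6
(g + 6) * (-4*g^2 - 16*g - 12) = -4*g^3 - 40*g^2 - 108*g - 72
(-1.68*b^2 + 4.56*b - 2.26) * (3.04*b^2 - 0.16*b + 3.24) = -5.1072*b^4 + 14.1312*b^3 - 13.0432*b^2 + 15.136*b - 7.3224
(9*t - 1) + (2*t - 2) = 11*t - 3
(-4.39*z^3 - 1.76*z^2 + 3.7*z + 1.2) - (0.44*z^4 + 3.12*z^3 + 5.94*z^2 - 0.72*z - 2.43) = -0.44*z^4 - 7.51*z^3 - 7.7*z^2 + 4.42*z + 3.63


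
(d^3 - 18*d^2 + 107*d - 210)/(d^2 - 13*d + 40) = (d^2 - 13*d + 42)/(d - 8)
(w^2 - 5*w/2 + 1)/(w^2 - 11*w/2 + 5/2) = (w - 2)/(w - 5)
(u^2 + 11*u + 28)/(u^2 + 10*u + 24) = (u + 7)/(u + 6)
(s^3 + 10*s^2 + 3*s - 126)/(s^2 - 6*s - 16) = (-s^3 - 10*s^2 - 3*s + 126)/(-s^2 + 6*s + 16)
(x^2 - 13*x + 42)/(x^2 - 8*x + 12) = (x - 7)/(x - 2)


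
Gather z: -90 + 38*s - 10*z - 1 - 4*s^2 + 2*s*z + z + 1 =-4*s^2 + 38*s + z*(2*s - 9) - 90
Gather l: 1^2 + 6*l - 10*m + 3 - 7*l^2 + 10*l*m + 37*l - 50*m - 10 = -7*l^2 + l*(10*m + 43) - 60*m - 6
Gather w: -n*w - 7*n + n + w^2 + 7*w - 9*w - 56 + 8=-6*n + w^2 + w*(-n - 2) - 48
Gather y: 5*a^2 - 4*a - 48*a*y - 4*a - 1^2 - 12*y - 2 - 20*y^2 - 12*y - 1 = 5*a^2 - 8*a - 20*y^2 + y*(-48*a - 24) - 4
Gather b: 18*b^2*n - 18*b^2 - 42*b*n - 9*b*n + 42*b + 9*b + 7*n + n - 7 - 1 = b^2*(18*n - 18) + b*(51 - 51*n) + 8*n - 8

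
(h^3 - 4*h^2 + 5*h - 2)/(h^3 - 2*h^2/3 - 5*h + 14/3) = 3*(h - 1)/(3*h + 7)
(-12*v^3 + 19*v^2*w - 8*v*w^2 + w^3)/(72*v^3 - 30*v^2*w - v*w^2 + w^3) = (-v + w)/(6*v + w)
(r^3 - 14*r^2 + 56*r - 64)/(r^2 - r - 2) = (r^2 - 12*r + 32)/(r + 1)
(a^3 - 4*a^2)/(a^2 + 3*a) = a*(a - 4)/(a + 3)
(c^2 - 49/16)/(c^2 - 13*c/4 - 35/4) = (c - 7/4)/(c - 5)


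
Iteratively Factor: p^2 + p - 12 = (p + 4)*(p - 3)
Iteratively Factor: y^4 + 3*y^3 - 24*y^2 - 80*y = (y - 5)*(y^3 + 8*y^2 + 16*y) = (y - 5)*(y + 4)*(y^2 + 4*y) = y*(y - 5)*(y + 4)*(y + 4)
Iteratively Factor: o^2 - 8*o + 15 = (o - 5)*(o - 3)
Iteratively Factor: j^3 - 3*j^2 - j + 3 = (j + 1)*(j^2 - 4*j + 3) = (j - 3)*(j + 1)*(j - 1)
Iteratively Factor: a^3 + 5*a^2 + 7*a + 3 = (a + 3)*(a^2 + 2*a + 1) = (a + 1)*(a + 3)*(a + 1)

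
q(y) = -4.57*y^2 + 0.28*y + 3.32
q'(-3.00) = 27.70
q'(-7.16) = 65.72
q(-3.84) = -65.14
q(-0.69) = 0.95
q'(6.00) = -54.56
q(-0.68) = 1.02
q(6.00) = -159.52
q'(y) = 0.28 - 9.14*y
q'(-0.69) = 6.59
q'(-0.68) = 6.50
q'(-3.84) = 35.38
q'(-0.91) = 8.60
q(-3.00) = -38.65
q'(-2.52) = 23.31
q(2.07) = -15.68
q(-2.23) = -20.03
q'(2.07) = -18.64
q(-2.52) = -26.41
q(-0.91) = -0.72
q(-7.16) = -232.97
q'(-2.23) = 20.66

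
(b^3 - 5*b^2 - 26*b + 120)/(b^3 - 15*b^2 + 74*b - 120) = (b + 5)/(b - 5)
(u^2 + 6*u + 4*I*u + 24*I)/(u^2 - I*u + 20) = (u + 6)/(u - 5*I)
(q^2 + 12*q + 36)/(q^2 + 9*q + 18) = (q + 6)/(q + 3)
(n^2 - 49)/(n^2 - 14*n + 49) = (n + 7)/(n - 7)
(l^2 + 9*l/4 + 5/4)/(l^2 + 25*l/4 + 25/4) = (l + 1)/(l + 5)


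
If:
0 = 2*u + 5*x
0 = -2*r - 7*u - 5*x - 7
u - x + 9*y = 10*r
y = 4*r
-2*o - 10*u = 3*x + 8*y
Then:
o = 805/159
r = 49/636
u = -455/318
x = 91/159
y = 49/159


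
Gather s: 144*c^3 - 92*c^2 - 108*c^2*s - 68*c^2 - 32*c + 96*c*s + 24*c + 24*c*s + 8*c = 144*c^3 - 160*c^2 + s*(-108*c^2 + 120*c)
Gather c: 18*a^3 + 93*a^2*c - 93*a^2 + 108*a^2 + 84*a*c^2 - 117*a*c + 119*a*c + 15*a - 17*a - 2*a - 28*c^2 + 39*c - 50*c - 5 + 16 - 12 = 18*a^3 + 15*a^2 - 4*a + c^2*(84*a - 28) + c*(93*a^2 + 2*a - 11) - 1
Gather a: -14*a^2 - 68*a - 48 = -14*a^2 - 68*a - 48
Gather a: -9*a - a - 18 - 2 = -10*a - 20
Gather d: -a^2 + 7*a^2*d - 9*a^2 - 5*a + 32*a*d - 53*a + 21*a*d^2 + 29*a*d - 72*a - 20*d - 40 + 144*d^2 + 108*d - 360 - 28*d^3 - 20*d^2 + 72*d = -10*a^2 - 130*a - 28*d^3 + d^2*(21*a + 124) + d*(7*a^2 + 61*a + 160) - 400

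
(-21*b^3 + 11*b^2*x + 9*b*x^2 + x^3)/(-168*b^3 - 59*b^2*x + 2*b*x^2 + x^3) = (-b + x)/(-8*b + x)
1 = 1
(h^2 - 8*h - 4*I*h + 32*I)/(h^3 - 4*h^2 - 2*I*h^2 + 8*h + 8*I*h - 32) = (h - 8)/(h^2 + 2*h*(-2 + I) - 8*I)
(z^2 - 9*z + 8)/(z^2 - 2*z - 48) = (z - 1)/(z + 6)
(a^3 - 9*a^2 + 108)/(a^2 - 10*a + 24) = (a^2 - 3*a - 18)/(a - 4)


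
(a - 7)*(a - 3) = a^2 - 10*a + 21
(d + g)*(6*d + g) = 6*d^2 + 7*d*g + g^2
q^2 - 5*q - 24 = (q - 8)*(q + 3)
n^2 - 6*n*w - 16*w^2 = (n - 8*w)*(n + 2*w)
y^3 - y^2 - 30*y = y*(y - 6)*(y + 5)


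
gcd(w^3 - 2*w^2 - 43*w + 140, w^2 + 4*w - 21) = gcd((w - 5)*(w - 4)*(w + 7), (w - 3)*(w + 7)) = w + 7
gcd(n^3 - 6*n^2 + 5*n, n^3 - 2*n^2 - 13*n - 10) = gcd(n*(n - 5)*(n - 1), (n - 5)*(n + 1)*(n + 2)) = n - 5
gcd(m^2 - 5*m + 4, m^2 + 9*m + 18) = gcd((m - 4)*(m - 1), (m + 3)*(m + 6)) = 1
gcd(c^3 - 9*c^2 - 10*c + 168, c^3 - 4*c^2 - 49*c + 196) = c - 7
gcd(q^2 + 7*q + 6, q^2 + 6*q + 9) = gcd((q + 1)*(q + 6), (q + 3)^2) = 1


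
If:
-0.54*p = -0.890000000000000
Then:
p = 1.65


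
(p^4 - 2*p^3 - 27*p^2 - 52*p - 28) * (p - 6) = p^5 - 8*p^4 - 15*p^3 + 110*p^2 + 284*p + 168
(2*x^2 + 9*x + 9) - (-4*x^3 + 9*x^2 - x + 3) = 4*x^3 - 7*x^2 + 10*x + 6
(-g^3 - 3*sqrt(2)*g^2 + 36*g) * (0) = 0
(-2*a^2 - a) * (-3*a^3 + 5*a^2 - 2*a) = 6*a^5 - 7*a^4 - a^3 + 2*a^2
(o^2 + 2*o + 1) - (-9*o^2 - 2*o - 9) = 10*o^2 + 4*o + 10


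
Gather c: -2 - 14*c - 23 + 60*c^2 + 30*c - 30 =60*c^2 + 16*c - 55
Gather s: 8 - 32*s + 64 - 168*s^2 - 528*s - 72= -168*s^2 - 560*s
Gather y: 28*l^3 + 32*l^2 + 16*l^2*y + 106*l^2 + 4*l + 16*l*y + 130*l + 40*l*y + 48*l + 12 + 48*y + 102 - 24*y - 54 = 28*l^3 + 138*l^2 + 182*l + y*(16*l^2 + 56*l + 24) + 60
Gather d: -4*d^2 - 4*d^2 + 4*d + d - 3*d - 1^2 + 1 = -8*d^2 + 2*d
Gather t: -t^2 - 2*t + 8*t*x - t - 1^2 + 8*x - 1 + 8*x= -t^2 + t*(8*x - 3) + 16*x - 2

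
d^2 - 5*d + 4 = (d - 4)*(d - 1)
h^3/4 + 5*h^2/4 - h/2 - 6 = (h/4 + 1)*(h - 2)*(h + 3)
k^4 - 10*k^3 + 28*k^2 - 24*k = k*(k - 6)*(k - 2)^2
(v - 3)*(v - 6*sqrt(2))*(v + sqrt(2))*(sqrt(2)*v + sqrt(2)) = sqrt(2)*v^4 - 10*v^3 - 2*sqrt(2)*v^3 - 15*sqrt(2)*v^2 + 20*v^2 + 30*v + 24*sqrt(2)*v + 36*sqrt(2)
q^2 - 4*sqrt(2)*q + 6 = (q - 3*sqrt(2))*(q - sqrt(2))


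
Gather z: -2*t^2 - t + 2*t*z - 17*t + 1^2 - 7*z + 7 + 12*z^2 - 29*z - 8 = -2*t^2 - 18*t + 12*z^2 + z*(2*t - 36)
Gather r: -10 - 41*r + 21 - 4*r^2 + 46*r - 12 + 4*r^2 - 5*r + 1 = 0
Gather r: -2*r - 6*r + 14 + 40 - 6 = 48 - 8*r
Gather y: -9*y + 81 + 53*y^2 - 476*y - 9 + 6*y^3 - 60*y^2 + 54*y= 6*y^3 - 7*y^2 - 431*y + 72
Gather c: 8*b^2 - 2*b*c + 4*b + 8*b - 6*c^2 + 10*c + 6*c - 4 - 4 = 8*b^2 + 12*b - 6*c^2 + c*(16 - 2*b) - 8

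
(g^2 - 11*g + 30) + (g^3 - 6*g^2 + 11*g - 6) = g^3 - 5*g^2 + 24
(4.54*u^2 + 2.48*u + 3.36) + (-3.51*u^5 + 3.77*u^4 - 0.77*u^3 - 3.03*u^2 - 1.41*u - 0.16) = -3.51*u^5 + 3.77*u^4 - 0.77*u^3 + 1.51*u^2 + 1.07*u + 3.2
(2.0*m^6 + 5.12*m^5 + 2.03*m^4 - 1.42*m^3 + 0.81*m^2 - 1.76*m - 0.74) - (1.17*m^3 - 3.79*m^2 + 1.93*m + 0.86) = 2.0*m^6 + 5.12*m^5 + 2.03*m^4 - 2.59*m^3 + 4.6*m^2 - 3.69*m - 1.6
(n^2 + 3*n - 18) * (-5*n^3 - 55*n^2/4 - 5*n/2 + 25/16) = -5*n^5 - 115*n^4/4 + 185*n^3/4 + 3865*n^2/16 + 795*n/16 - 225/8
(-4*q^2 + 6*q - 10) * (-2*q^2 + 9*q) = 8*q^4 - 48*q^3 + 74*q^2 - 90*q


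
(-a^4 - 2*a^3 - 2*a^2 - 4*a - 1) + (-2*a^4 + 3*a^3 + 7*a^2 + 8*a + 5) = -3*a^4 + a^3 + 5*a^2 + 4*a + 4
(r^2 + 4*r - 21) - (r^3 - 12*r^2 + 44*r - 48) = -r^3 + 13*r^2 - 40*r + 27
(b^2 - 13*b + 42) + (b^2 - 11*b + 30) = 2*b^2 - 24*b + 72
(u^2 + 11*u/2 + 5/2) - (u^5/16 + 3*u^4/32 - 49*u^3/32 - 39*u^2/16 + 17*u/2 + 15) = -u^5/16 - 3*u^4/32 + 49*u^3/32 + 55*u^2/16 - 3*u - 25/2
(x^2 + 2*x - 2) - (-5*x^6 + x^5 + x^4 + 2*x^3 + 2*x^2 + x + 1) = 5*x^6 - x^5 - x^4 - 2*x^3 - x^2 + x - 3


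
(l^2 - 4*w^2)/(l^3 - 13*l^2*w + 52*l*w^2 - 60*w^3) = (l + 2*w)/(l^2 - 11*l*w + 30*w^2)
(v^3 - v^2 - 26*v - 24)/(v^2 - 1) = (v^2 - 2*v - 24)/(v - 1)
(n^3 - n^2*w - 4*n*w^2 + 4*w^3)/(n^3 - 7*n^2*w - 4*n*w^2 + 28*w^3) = (-n + w)/(-n + 7*w)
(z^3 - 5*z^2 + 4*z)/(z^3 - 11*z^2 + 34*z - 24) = z/(z - 6)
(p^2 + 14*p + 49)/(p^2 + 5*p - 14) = (p + 7)/(p - 2)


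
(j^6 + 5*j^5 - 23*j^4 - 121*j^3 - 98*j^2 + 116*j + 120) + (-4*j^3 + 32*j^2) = j^6 + 5*j^5 - 23*j^4 - 125*j^3 - 66*j^2 + 116*j + 120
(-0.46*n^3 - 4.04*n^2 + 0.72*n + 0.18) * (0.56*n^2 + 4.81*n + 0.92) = -0.2576*n^5 - 4.475*n^4 - 19.4524*n^3 - 0.1528*n^2 + 1.5282*n + 0.1656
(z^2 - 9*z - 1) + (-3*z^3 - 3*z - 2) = -3*z^3 + z^2 - 12*z - 3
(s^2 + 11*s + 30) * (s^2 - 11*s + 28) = s^4 - 63*s^2 - 22*s + 840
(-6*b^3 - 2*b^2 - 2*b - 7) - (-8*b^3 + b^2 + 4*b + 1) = 2*b^3 - 3*b^2 - 6*b - 8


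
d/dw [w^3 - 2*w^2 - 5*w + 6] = 3*w^2 - 4*w - 5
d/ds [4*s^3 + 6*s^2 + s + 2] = 12*s^2 + 12*s + 1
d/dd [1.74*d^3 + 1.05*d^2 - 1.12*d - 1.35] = 5.22*d^2 + 2.1*d - 1.12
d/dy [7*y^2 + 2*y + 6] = 14*y + 2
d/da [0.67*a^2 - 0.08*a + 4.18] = 1.34*a - 0.08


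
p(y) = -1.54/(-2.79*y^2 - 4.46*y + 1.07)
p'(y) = -1.54*(5.58*y + 4.46)/(-2.79*y^2 - 4.46*y + 1.07)^2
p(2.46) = 0.06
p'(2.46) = -0.04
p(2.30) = 0.06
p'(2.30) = -0.05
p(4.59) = 0.02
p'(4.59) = -0.01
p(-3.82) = 0.07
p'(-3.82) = 0.05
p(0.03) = -1.65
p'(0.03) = -8.17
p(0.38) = 1.50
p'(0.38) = -9.60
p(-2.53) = 0.28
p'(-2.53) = 0.49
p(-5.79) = 0.02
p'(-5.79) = 0.01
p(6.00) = 0.01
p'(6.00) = -0.00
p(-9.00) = 0.01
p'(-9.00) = 0.00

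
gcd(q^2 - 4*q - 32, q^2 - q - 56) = q - 8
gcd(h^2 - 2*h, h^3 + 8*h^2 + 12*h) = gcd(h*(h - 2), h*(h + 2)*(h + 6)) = h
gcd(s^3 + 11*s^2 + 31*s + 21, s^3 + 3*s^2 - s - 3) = s^2 + 4*s + 3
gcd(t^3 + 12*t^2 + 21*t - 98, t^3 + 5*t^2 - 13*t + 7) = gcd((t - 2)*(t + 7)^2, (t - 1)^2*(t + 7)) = t + 7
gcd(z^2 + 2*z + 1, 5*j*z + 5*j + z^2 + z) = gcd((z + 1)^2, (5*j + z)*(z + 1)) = z + 1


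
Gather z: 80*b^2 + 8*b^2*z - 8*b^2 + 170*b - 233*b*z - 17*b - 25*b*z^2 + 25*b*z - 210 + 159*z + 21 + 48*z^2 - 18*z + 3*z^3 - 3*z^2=72*b^2 + 153*b + 3*z^3 + z^2*(45 - 25*b) + z*(8*b^2 - 208*b + 141) - 189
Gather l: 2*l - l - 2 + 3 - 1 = l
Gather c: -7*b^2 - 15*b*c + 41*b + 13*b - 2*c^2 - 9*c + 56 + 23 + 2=-7*b^2 + 54*b - 2*c^2 + c*(-15*b - 9) + 81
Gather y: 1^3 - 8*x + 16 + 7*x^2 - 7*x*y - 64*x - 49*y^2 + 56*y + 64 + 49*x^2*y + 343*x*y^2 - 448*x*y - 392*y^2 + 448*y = 7*x^2 - 72*x + y^2*(343*x - 441) + y*(49*x^2 - 455*x + 504) + 81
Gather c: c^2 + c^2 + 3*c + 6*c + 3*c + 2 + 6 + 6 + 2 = 2*c^2 + 12*c + 16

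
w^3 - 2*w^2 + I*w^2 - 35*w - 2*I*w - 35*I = (w - 7)*(w + 5)*(w + I)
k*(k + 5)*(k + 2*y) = k^3 + 2*k^2*y + 5*k^2 + 10*k*y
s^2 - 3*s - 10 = (s - 5)*(s + 2)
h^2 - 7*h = h*(h - 7)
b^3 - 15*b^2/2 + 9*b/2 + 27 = (b - 6)*(b - 3)*(b + 3/2)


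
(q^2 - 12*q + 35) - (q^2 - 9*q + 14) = 21 - 3*q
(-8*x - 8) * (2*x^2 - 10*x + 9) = -16*x^3 + 64*x^2 + 8*x - 72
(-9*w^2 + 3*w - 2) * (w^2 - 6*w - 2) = -9*w^4 + 57*w^3 - 2*w^2 + 6*w + 4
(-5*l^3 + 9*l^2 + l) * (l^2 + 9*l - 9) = -5*l^5 - 36*l^4 + 127*l^3 - 72*l^2 - 9*l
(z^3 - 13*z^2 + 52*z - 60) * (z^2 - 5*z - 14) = z^5 - 18*z^4 + 103*z^3 - 138*z^2 - 428*z + 840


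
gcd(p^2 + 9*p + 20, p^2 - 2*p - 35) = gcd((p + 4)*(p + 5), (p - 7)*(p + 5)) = p + 5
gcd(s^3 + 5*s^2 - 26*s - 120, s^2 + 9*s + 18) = s + 6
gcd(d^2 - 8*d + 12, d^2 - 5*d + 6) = d - 2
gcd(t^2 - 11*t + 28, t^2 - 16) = t - 4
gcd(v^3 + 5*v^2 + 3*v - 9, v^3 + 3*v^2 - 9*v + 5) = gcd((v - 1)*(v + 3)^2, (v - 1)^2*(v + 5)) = v - 1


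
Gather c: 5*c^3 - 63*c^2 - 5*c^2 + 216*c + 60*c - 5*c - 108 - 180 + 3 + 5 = 5*c^3 - 68*c^2 + 271*c - 280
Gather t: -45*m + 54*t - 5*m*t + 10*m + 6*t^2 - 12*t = -35*m + 6*t^2 + t*(42 - 5*m)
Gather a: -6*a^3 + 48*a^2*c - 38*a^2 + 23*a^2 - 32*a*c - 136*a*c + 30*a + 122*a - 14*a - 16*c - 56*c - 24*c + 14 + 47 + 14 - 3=-6*a^3 + a^2*(48*c - 15) + a*(138 - 168*c) - 96*c + 72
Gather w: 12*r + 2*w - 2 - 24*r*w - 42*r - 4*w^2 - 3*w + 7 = -30*r - 4*w^2 + w*(-24*r - 1) + 5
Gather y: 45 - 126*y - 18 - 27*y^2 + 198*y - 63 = -27*y^2 + 72*y - 36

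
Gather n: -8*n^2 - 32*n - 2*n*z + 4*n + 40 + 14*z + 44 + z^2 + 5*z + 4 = -8*n^2 + n*(-2*z - 28) + z^2 + 19*z + 88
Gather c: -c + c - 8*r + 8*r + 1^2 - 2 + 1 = 0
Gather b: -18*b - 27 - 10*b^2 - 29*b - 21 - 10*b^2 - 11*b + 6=-20*b^2 - 58*b - 42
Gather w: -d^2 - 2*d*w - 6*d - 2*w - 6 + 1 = -d^2 - 6*d + w*(-2*d - 2) - 5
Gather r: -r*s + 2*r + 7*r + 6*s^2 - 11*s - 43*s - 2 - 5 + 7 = r*(9 - s) + 6*s^2 - 54*s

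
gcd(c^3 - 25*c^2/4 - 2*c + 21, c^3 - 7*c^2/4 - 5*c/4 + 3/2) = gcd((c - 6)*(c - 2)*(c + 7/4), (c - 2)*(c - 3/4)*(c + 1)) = c - 2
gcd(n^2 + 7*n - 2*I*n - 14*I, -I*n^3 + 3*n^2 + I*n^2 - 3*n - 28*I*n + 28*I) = 1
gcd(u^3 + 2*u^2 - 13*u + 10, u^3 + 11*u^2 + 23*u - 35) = u^2 + 4*u - 5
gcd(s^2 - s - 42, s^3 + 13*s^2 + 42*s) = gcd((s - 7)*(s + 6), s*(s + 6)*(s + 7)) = s + 6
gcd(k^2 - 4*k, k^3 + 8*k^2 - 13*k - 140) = k - 4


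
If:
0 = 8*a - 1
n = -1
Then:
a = 1/8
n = -1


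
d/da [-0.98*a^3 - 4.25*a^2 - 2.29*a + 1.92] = -2.94*a^2 - 8.5*a - 2.29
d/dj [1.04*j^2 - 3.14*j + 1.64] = 2.08*j - 3.14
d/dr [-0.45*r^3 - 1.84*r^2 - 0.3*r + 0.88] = -1.35*r^2 - 3.68*r - 0.3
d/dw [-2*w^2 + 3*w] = 3 - 4*w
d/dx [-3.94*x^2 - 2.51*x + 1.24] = -7.88*x - 2.51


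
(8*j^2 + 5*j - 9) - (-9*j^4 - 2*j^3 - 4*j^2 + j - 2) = 9*j^4 + 2*j^3 + 12*j^2 + 4*j - 7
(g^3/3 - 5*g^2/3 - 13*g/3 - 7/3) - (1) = g^3/3 - 5*g^2/3 - 13*g/3 - 10/3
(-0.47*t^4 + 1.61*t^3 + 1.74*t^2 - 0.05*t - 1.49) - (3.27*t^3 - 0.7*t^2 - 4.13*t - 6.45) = -0.47*t^4 - 1.66*t^3 + 2.44*t^2 + 4.08*t + 4.96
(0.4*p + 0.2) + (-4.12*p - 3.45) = -3.72*p - 3.25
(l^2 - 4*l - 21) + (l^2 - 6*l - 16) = 2*l^2 - 10*l - 37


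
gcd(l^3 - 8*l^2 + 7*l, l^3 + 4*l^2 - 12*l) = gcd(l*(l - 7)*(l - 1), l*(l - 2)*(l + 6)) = l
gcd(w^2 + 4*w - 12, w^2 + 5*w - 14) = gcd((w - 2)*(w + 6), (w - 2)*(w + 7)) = w - 2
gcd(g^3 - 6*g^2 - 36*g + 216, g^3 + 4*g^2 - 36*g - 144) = g^2 - 36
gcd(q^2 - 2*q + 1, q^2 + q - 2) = q - 1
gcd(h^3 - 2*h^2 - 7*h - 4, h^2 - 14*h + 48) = 1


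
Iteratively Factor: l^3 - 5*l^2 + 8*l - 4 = (l - 2)*(l^2 - 3*l + 2) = (l - 2)*(l - 1)*(l - 2)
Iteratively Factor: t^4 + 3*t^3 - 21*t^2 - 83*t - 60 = (t - 5)*(t^3 + 8*t^2 + 19*t + 12) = (t - 5)*(t + 1)*(t^2 + 7*t + 12) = (t - 5)*(t + 1)*(t + 3)*(t + 4)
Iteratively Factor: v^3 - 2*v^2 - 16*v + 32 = (v - 2)*(v^2 - 16) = (v - 4)*(v - 2)*(v + 4)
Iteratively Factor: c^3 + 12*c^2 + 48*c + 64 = (c + 4)*(c^2 + 8*c + 16) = (c + 4)^2*(c + 4)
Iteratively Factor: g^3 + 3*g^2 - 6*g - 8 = (g + 1)*(g^2 + 2*g - 8) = (g - 2)*(g + 1)*(g + 4)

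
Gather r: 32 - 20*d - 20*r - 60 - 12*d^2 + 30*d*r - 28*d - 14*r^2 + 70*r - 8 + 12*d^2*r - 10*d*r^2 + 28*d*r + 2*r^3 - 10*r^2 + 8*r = -12*d^2 - 48*d + 2*r^3 + r^2*(-10*d - 24) + r*(12*d^2 + 58*d + 58) - 36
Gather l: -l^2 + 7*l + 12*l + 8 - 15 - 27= -l^2 + 19*l - 34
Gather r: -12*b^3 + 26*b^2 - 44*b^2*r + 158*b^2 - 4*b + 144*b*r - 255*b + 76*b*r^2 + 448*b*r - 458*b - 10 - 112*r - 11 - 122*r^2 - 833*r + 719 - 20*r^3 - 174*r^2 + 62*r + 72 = -12*b^3 + 184*b^2 - 717*b - 20*r^3 + r^2*(76*b - 296) + r*(-44*b^2 + 592*b - 883) + 770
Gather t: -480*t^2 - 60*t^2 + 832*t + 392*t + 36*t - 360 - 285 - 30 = -540*t^2 + 1260*t - 675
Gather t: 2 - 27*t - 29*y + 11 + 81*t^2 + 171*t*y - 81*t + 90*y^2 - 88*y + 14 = 81*t^2 + t*(171*y - 108) + 90*y^2 - 117*y + 27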